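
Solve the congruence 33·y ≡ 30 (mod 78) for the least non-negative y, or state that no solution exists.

8

gcd(33, 78) = 3, and 3 | 30, so solutions exist.
Divide through by 3: 11·y ≡ 10 mod 26.
11⁻¹ ≡ 19 (mod 26).
y ≡ 19·10 ≡ 8 (mod 26).
The smallest non-negative solution is y = 8.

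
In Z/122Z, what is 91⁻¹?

By the extended Euclidean algorithm:
122 = 1·91 + 31
91 = 2·31 + 29
31 = 1·29 + 2
29 = 14·2 + 1
2 = 2·1 + 0
gcd(91, 122) = 1, so the inverse exists.
Bézout: 1 = −44·122 + 59·91.
So 91⁻¹ ≡ 59 (mod 122).

59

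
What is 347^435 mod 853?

By square-and-multiply:
435 in binary is 110110011, i.e. 435 = 256 + 128 + 32 + 16 + 2 + 1.
347^1 ≡ 347 (mod 853)
347^2 ≡ 347^2 = 120409 ≡ 136 (mod 853)
347^4 ≡ 136^2 = 18496 ≡ 583 (mod 853)
347^8 ≡ 583^2 = 339889 ≡ 395 (mod 853)
347^16 ≡ 395^2 = 156025 ≡ 779 (mod 853)
347^32 ≡ 779^2 = 606841 ≡ 358 (mod 853)
347^64 ≡ 358^2 = 128164 ≡ 214 (mod 853)
347^128 ≡ 214^2 = 45796 ≡ 587 (mod 853)
347^256 ≡ 587^2 = 344569 ≡ 810 (mod 853)
347^435 = 347^256 · 347^128 · 347^32 · 347^16 · 347^2 · 347^1 ≡ 810 · 587 · 358 · 779 · 136 · 347 (mod 853).
Accumulate the product:
810 · 587 = 475470 ≡ 349
349 · 358 = 124942 ≡ 404
404 · 779 = 314716 ≡ 812
812 · 136 = 110432 ≡ 395
395 · 347 = 137065 ≡ 585

585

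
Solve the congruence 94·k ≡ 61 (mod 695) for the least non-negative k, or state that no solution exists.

289

gcd(94, 695) = 1, so a unique solution mod 695 exists.
94⁻¹ ≡ 244 (mod 695).
k ≡ 244·61 ≡ 289 (mod 695).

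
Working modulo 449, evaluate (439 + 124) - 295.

268

439 + 124 = 563 ≡ 114 (mod 449)
114 - 295 = -181 ≡ 268 (mod 449)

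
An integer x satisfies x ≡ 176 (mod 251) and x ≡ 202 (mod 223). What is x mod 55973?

251⁻¹ mod 223: 251·8 ≡ 1 (mod 223), so 251⁻¹ ≡ 8.
x = 176 + 251·((202 − 176)·8 mod 223) = 176 + 251·208 = 52384.
Check: 52384 mod 251 = 176, 52384 mod 223 = 202. ✓

52384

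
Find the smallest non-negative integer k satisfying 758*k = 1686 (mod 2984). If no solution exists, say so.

1073

gcd(758, 2984) = 2, and 2 | 1686, so solutions exist.
Divide through by 2: 379*k mod 1492 = 843.
379⁻¹ ≡ 311 (mod 1492).
k ≡ 311*843 ≡ 1073 (mod 1492).
The smallest non-negative solution is k = 1073.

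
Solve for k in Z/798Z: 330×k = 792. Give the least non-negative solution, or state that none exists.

29

gcd(330, 798) = 6, and 6 | 792, so solutions exist.
Divide through by 6: 55×k = 132 (mod 133).
55⁻¹ ≡ 104 (mod 133).
k ≡ 104×132 ≡ 29 (mod 133).
The smallest non-negative solution is k = 29.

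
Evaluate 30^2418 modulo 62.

32

Using repeated squaring:
2418 in binary is 100101110010, i.e. 2418 = 2048 + 256 + 64 + 32 + 16 + 2.
30^1 ≡ 30 (mod 62)
30^2 ≡ 30^2 = 900 ≡ 32 (mod 62)
30^4 ≡ 32^2 = 1024 ≡ 32 (mod 62)
30^8 ≡ 32^2 = 1024 ≡ 32 (mod 62)
30^16 ≡ 32^2 = 1024 ≡ 32 (mod 62)
30^32 ≡ 32^2 = 1024 ≡ 32 (mod 62)
30^64 ≡ 32^2 = 1024 ≡ 32 (mod 62)
30^128 ≡ 32^2 = 1024 ≡ 32 (mod 62)
30^256 ≡ 32^2 = 1024 ≡ 32 (mod 62)
30^512 ≡ 32^2 = 1024 ≡ 32 (mod 62)
30^1024 ≡ 32^2 = 1024 ≡ 32 (mod 62)
30^2048 ≡ 32^2 = 1024 ≡ 32 (mod 62)
30^2418 = 30^2048 * 30^256 * 30^64 * 30^32 * 30^16 * 30^2 ≡ 32 * 32 * 32 * 32 * 32 * 32 (mod 62).
Accumulate the product:
32 * 32 = 1024 ≡ 32
32 * 32 = 1024 ≡ 32
32 * 32 = 1024 ≡ 32
32 * 32 = 1024 ≡ 32
32 * 32 = 1024 ≡ 32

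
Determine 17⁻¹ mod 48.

By the extended Euclidean algorithm:
48 = 2×17 + 14
17 = 1×14 + 3
14 = 4×3 + 2
3 = 1×2 + 1
2 = 2×1 + 0
gcd(17, 48) = 1, so the inverse exists.
Bézout: 1 = −6×48 + 17×17.
So 17⁻¹ ≡ 17 (mod 48).

17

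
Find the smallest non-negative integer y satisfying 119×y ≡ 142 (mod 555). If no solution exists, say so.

323

gcd(119, 555) = 1, so a unique solution mod 555 exists.
119⁻¹ ≡ 14 (mod 555).
y ≡ 14×142 ≡ 323 (mod 555).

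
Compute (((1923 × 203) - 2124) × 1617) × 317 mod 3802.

37

1923 × 203 = 390369 ≡ 2565 (mod 3802)
2565 - 2124 = 441
441 × 1617 = 713097 ≡ 2123 (mod 3802)
2123 × 317 = 672991 ≡ 37 (mod 3802)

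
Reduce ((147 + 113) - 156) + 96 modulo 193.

7

147 + 113 = 260 ≡ 67 (mod 193)
67 - 156 = -89 ≡ 104 (mod 193)
104 + 96 = 200 ≡ 7 (mod 193)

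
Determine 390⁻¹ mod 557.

Apply the Euclidean algorithm and back-substitute:
557 = 1·390 + 167
390 = 2·167 + 56
167 = 2·56 + 55
56 = 1·55 + 1
55 = 55·1 + 0
gcd(390, 557) = 1, so the inverse exists.
Back-substitute for 1:
1 = 1·56 − 1·55
  = −1·167 + 3·56
  = 3·390 − 7·167
  = −7·557 + 10·390
So 390⁻¹ ≡ 10 (mod 557).

10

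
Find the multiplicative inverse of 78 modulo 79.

78

79 = 1×78 + 1
78 = 78×1 + 0
gcd(78, 79) = 1, so the inverse exists.
Back-substitute for 1:
1 = 1×79 − 1×78
So 78⁻¹ ≡ −1 ≡ 78 (mod 79).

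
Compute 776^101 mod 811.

428

101 in binary is 1100101, i.e. 101 = 64 + 32 + 4 + 1.
776^1 ≡ 776 (mod 811)
776^2 ≡ 776^2 = 602176 ≡ 414 (mod 811)
776^4 ≡ 414^2 = 171396 ≡ 275 (mod 811)
776^8 ≡ 275^2 = 75625 ≡ 202 (mod 811)
776^16 ≡ 202^2 = 40804 ≡ 254 (mod 811)
776^32 ≡ 254^2 = 64516 ≡ 447 (mod 811)
776^64 ≡ 447^2 = 199809 ≡ 303 (mod 811)
776^101 = 776^64 * 776^32 * 776^4 * 776^1 ≡ 303 * 447 * 275 * 776 (mod 811).
Accumulate the product:
303 * 447 = 135441 ≡ 4
4 * 275 = 1100 ≡ 289
289 * 776 = 224264 ≡ 428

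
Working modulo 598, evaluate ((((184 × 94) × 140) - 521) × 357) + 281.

184 × 94 = 17296 ≡ 552 (mod 598)
552 × 140 = 77280 ≡ 138 (mod 598)
138 - 521 = -383 ≡ 215 (mod 598)
215 × 357 = 76755 ≡ 211 (mod 598)
211 + 281 = 492

492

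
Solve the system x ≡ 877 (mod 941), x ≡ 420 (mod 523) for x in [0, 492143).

337755

941⁻¹ mod 523: 941*259 ≡ 1 (mod 523), so 941⁻¹ ≡ 259.
x = 877 + 941*((420 − 877)*259 mod 523) = 877 + 941*358 = 337755.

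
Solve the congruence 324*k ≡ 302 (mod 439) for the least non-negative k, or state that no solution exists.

47

gcd(324, 439) = 1, so a unique solution mod 439 exists.
324⁻¹ ≡ 397 (mod 439).
k ≡ 397*302 ≡ 47 (mod 439).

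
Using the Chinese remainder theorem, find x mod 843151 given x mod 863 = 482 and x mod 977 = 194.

579555

863⁻¹ mod 977: 863×917 ≡ 1 (mod 977), so 863⁻¹ ≡ 917.
x = 482 + 863×((194 − 482)×917 mod 977) = 482 + 863×671 = 579555.
Check: 579555 mod 863 = 482, 579555 mod 977 = 194. ✓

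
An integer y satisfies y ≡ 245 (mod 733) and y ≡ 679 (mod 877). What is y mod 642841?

733⁻¹ mod 877: 733*810 ≡ 1 (mod 877), so 733⁻¹ ≡ 810.
y = 245 + 733*((679 − 245)*810 mod 877) = 245 + 733*740 = 542665.

542665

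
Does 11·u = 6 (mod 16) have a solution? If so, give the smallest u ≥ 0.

gcd(11, 16) = 1, so a unique solution mod 16 exists.
11⁻¹ ≡ 3 (mod 16).
u ≡ 3·6 ≡ 2 (mod 16).

2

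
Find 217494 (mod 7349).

4373

217494 = 29×7349 + 4373, so 217494 ≡ 4373 (mod 7349).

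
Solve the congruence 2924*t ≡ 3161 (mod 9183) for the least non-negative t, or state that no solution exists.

gcd(2924, 9183) = 1, so a unique solution mod 9183 exists.
2924⁻¹ ≡ 782 (mod 9183).
t ≡ 782*3161 ≡ 1675 (mod 9183).

1675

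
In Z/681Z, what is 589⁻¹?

Run the extended Euclidean algorithm:
681 = 1·589 + 92
589 = 6·92 + 37
92 = 2·37 + 18
37 = 2·18 + 1
18 = 18·1 + 0
gcd(589, 681) = 1, so the inverse exists.
Bézout: 1 = −32·681 + 37·589.
So 589⁻¹ ≡ 37 (mod 681).

37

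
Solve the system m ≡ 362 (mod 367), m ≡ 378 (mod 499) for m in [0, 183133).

5867

367⁻¹ mod 499: 367*344 ≡ 1 (mod 499), so 367⁻¹ ≡ 344.
m = 362 + 367*((378 − 362)*344 mod 499) = 362 + 367*15 = 5867.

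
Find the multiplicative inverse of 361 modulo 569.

Run the extended Euclidean algorithm:
569 = 1*361 + 208
361 = 1*208 + 153
208 = 1*153 + 55
153 = 2*55 + 43
55 = 1*43 + 12
43 = 3*12 + 7
12 = 1*7 + 5
7 = 1*5 + 2
5 = 2*2 + 1
2 = 2*1 + 0
gcd(361, 569) = 1, so the inverse exists.
Back-substitute for 1:
1 = 1*5 − 2*2
  = −2*7 + 3*5
  = 3*12 − 5*7
  = −5*43 + 18*12
  = 18*55 − 23*43
  = −23*153 + 64*55
  = 64*208 − 87*153
  = −87*361 + 151*208
  = 151*569 − 238*361
So 361⁻¹ ≡ −238 ≡ 331 (mod 569).

331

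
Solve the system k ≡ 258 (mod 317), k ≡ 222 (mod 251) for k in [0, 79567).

57952

317⁻¹ mod 251: 317·232 ≡ 1 (mod 251), so 317⁻¹ ≡ 232.
k = 258 + 317·((222 − 258)·232 mod 251) = 258 + 317·182 = 57952.
Check: 57952 mod 317 = 258, 57952 mod 251 = 222. ✓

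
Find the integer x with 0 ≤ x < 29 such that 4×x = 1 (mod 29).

Run the extended Euclidean algorithm:
29 = 7*4 + 1
4 = 4*1 + 0
gcd(4, 29) = 1, so the inverse exists.
Back-substitute for 1:
1 = 1*29 − 7*4
So 4⁻¹ ≡ −7 ≡ 22 (mod 29).

22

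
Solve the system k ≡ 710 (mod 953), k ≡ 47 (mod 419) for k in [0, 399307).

953⁻¹ mod 419: 953·368 ≡ 1 (mod 419), so 953⁻¹ ≡ 368.
k = 710 + 953·((47 − 710)·368 mod 419) = 710 + 953·293 = 279939.

279939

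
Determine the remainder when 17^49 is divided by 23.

21

49 in binary is 110001, i.e. 49 = 32 + 16 + 1.
17^1 ≡ 17 (mod 23)
17^2 ≡ 17^2 = 289 ≡ 13 (mod 23)
17^4 ≡ 13^2 = 169 ≡ 8 (mod 23)
17^8 ≡ 8^2 = 64 ≡ 18 (mod 23)
17^16 ≡ 18^2 = 324 ≡ 2 (mod 23)
17^32 ≡ 2^2 = 4 (mod 23)
17^49 = 17^32 * 17^16 * 17^1 ≡ 4 * 2 * 17 (mod 23).
Accumulate the product:
4 * 2 = 8
8 * 17 = 136 ≡ 21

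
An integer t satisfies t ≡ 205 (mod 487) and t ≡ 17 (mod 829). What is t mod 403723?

487⁻¹ mod 829: 487*526 ≡ 1 (mod 829), so 487⁻¹ ≡ 526.
t = 205 + 487*((17 − 205)*526 mod 829) = 205 + 487*592 = 288509.

288509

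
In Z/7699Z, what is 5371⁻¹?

By the extended Euclidean algorithm:
7699 = 1·5371 + 2328
5371 = 2·2328 + 715
2328 = 3·715 + 183
715 = 3·183 + 166
183 = 1·166 + 17
166 = 9·17 + 13
17 = 1·13 + 4
13 = 3·4 + 1
4 = 4·1 + 0
gcd(5371, 7699) = 1, so the inverse exists.
Bézout: 1 = −1262·7699 + 1809·5371.
So 5371⁻¹ ≡ 1809 (mod 7699).

1809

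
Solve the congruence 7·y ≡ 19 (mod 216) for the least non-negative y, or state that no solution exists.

gcd(7, 216) = 1, so a unique solution mod 216 exists.
7⁻¹ ≡ 31 (mod 216).
y ≡ 31·19 ≡ 157 (mod 216).

157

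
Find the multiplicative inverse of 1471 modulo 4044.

811

Apply the Euclidean algorithm and back-substitute:
4044 = 2*1471 + 1102
1471 = 1*1102 + 369
1102 = 2*369 + 364
369 = 1*364 + 5
364 = 72*5 + 4
5 = 1*4 + 1
4 = 4*1 + 0
gcd(1471, 4044) = 1, so the inverse exists.
Bézout: 1 = −295*4044 + 811*1471.
So 1471⁻¹ ≡ 811 (mod 4044).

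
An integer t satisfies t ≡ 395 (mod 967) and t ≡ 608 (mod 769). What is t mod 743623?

553519

967⁻¹ mod 769: 967*602 ≡ 1 (mod 769), so 967⁻¹ ≡ 602.
t = 395 + 967*((608 − 395)*602 mod 769) = 395 + 967*572 = 553519.
Check: 553519 mod 967 = 395, 553519 mod 769 = 608. ✓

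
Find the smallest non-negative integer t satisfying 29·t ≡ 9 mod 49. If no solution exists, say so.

2

gcd(29, 49) = 1, so a unique solution mod 49 exists.
29⁻¹ ≡ 22 (mod 49).
t ≡ 22·9 ≡ 2 (mod 49).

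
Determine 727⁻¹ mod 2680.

623

2680 = 3·727 + 499
727 = 1·499 + 228
499 = 2·228 + 43
228 = 5·43 + 13
43 = 3·13 + 4
13 = 3·4 + 1
4 = 4·1 + 0
gcd(727, 2680) = 1, so the inverse exists.
Bézout: 1 = −169·2680 + 623·727.
So 727⁻¹ ≡ 623 (mod 2680).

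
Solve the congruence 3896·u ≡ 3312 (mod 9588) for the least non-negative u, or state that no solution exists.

2073

gcd(3896, 9588) = 4, and 4 | 3312, so solutions exist.
Divide through by 4: 974·u ≡ 828 (mod 2397).
974⁻¹ ≡ 347 (mod 2397).
u ≡ 347·828 ≡ 2073 (mod 2397).
The smallest non-negative solution is u = 2073.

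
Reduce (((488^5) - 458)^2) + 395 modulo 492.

431

(488)^5 ≡ 452 (mod 492)
452 - 458 = -6 ≡ 486 (mod 492)
(486)^2 ≡ 36 (mod 492)
36 + 395 = 431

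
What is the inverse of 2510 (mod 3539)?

3539 = 1×2510 + 1029
2510 = 2×1029 + 452
1029 = 2×452 + 125
452 = 3×125 + 77
125 = 1×77 + 48
77 = 1×48 + 29
48 = 1×29 + 19
29 = 1×19 + 10
19 = 1×10 + 9
10 = 1×9 + 1
9 = 9×1 + 0
gcd(2510, 3539) = 1, so the inverse exists.
Back-substitute for 1:
1 = 1×10 − 1×9
  = −1×19 + 2×10
  = 2×29 − 3×19
  = −3×48 + 5×29
  = 5×77 − 8×48
  = −8×125 + 13×77
  = 13×452 − 47×125
  = −47×1029 + 107×452
  = 107×2510 − 261×1029
  = −261×3539 + 368×2510
So 2510⁻¹ ≡ 368 (mod 3539).

368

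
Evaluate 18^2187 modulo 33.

6

2187 in binary is 100010001011, i.e. 2187 = 2048 + 128 + 8 + 2 + 1.
18^1 ≡ 18 (mod 33)
18^2 ≡ 18^2 = 324 ≡ 27 (mod 33)
18^4 ≡ 27^2 = 729 ≡ 3 (mod 33)
18^8 ≡ 3^2 = 9 (mod 33)
18^16 ≡ 9^2 = 81 ≡ 15 (mod 33)
18^32 ≡ 15^2 = 225 ≡ 27 (mod 33)
18^64 ≡ 27^2 = 729 ≡ 3 (mod 33)
18^128 ≡ 3^2 = 9 (mod 33)
18^256 ≡ 9^2 = 81 ≡ 15 (mod 33)
18^512 ≡ 15^2 = 225 ≡ 27 (mod 33)
18^1024 ≡ 27^2 = 729 ≡ 3 (mod 33)
18^2048 ≡ 3^2 = 9 (mod 33)
18^2187 = 18^2048 × 18^128 × 18^8 × 18^2 × 18^1 ≡ 9 × 9 × 9 × 27 × 18 (mod 33).
Accumulate the product:
9 × 9 = 81 ≡ 15
15 × 9 = 135 ≡ 3
3 × 27 = 81 ≡ 15
15 × 18 = 270 ≡ 6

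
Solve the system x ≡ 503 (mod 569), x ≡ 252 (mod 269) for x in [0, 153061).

569⁻¹ mod 269: 569·243 ≡ 1 (mod 269), so 569⁻¹ ≡ 243.
x = 503 + 569·((252 − 503)·243 mod 269) = 503 + 569·70 = 40333.

40333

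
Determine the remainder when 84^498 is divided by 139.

84^1 ≡ 84 (mod 139)
84^2 ≡ 84^2 = 7056 ≡ 106 (mod 139)
84^4 ≡ 106^2 = 11236 ≡ 116 (mod 139)
84^8 ≡ 116^2 = 13456 ≡ 112 (mod 139)
84^16 ≡ 112^2 = 12544 ≡ 34 (mod 139)
84^32 ≡ 34^2 = 1156 ≡ 44 (mod 139)
84^64 ≡ 44^2 = 1936 ≡ 129 (mod 139)
84^128 ≡ 129^2 = 16641 ≡ 100 (mod 139)
84^256 ≡ 100^2 = 10000 ≡ 131 (mod 139)
84^498 = 84^256 * 84^128 * 84^64 * 84^32 * 84^16 * 84^2 ≡ 131 * 100 * 129 * 44 * 34 * 106 (mod 139).
Accumulate the product:
131 * 100 = 13100 ≡ 34
34 * 129 = 4386 ≡ 77
77 * 44 = 3388 ≡ 52
52 * 34 = 1768 ≡ 100
100 * 106 = 10600 ≡ 36

36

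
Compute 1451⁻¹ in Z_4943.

By the extended Euclidean algorithm:
4943 = 3·1451 + 590
1451 = 2·590 + 271
590 = 2·271 + 48
271 = 5·48 + 31
48 = 1·31 + 17
31 = 1·17 + 14
17 = 1·14 + 3
14 = 4·3 + 2
3 = 1·2 + 1
2 = 2·1 + 0
gcd(1451, 4943) = 1, so the inverse exists.
Back-substitute for 1:
1 = 1·3 − 1·2
  = −1·14 + 5·3
  = 5·17 − 6·14
  = −6·31 + 11·17
  = 11·48 − 17·31
  = −17·271 + 96·48
  = 96·590 − 209·271
  = −209·1451 + 514·590
  = 514·4943 − 1751·1451
So 1451⁻¹ ≡ −1751 ≡ 3192 (mod 4943).

3192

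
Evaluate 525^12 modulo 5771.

4801

12 in binary is 1100, i.e. 12 = 8 + 4.
525^1 ≡ 525 (mod 5771)
525^2 ≡ 525^2 = 275625 ≡ 4388 (mod 5771)
525^4 ≡ 4388^2 = 19254544 ≡ 2488 (mod 5771)
525^8 ≡ 2488^2 = 6190144 ≡ 3632 (mod 5771)
525^12 = 525^8 × 525^4 ≡ 3632 × 2488 (mod 5771).
3632 × 2488 = 9036416 ≡ 4801 (mod 5771).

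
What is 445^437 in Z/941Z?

456

By square-and-multiply:
445^1 ≡ 445 (mod 941)
445^2 ≡ 445^2 = 198025 ≡ 415 (mod 941)
445^4 ≡ 415^2 = 172225 ≡ 22 (mod 941)
445^8 ≡ 22^2 = 484 (mod 941)
445^16 ≡ 484^2 = 234256 ≡ 888 (mod 941)
445^32 ≡ 888^2 = 788544 ≡ 927 (mod 941)
445^64 ≡ 927^2 = 859329 ≡ 196 (mod 941)
445^128 ≡ 196^2 = 38416 ≡ 776 (mod 941)
445^256 ≡ 776^2 = 602176 ≡ 877 (mod 941)
445^437 = 445^256 · 445^128 · 445^32 · 445^16 · 445^4 · 445^1 ≡ 877 · 776 · 927 · 888 · 22 · 445 (mod 941).
Accumulate the product:
877 · 776 = 680552 ≡ 209
209 · 927 = 193743 ≡ 838
838 · 888 = 744144 ≡ 754
754 · 22 = 16588 ≡ 591
591 · 445 = 262995 ≡ 456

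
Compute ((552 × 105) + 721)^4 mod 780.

1

552 × 105 = 57960 ≡ 240 (mod 780)
240 + 721 = 961 ≡ 181 (mod 780)
(181)^4 ≡ 1 (mod 780)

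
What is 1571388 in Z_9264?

1571388 = 169·9264 + 5772, so 1571388 ≡ 5772 (mod 9264).

5772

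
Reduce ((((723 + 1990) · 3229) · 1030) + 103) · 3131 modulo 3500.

723 + 1990 = 2713
2713 · 3229 = 8760277 ≡ 3277 (mod 3500)
3277 · 1030 = 3375310 ≡ 1310 (mod 3500)
1310 + 103 = 1413
1413 · 3131 = 4424103 ≡ 103 (mod 3500)

103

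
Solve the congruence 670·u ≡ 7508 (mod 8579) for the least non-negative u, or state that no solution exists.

gcd(670, 8579) = 1, so a unique solution mod 8579 exists.
670⁻¹ ≡ 6287 (mod 8579).
u ≡ 6287·7508 ≡ 1138 (mod 8579).

1138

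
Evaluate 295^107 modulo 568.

447

Using repeated squaring:
295^1 ≡ 295 (mod 568)
295^2 ≡ 295^2 = 87025 ≡ 121 (mod 568)
295^4 ≡ 121^2 = 14641 ≡ 441 (mod 568)
295^8 ≡ 441^2 = 194481 ≡ 225 (mod 568)
295^16 ≡ 225^2 = 50625 ≡ 73 (mod 568)
295^32 ≡ 73^2 = 5329 ≡ 217 (mod 568)
295^64 ≡ 217^2 = 47089 ≡ 513 (mod 568)
295^107 = 295^64 × 295^32 × 295^8 × 295^2 × 295^1 ≡ 513 × 217 × 225 × 121 × 295 (mod 568).
Accumulate the product:
513 × 217 = 111321 ≡ 561
561 × 225 = 126225 ≡ 129
129 × 121 = 15609 ≡ 273
273 × 295 = 80535 ≡ 447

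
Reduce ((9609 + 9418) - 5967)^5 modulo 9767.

9609 + 9418 = 19027 ≡ 9260 (mod 9767)
9260 - 5967 = 3293
(3293)^5 ≡ 6223 (mod 9767)

6223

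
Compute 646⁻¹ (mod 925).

431

925 = 1×646 + 279
646 = 2×279 + 88
279 = 3×88 + 15
88 = 5×15 + 13
15 = 1×13 + 2
13 = 6×2 + 1
2 = 2×1 + 0
gcd(646, 925) = 1, so the inverse exists.
Bézout: 1 = −301×925 + 431×646.
So 646⁻¹ ≡ 431 (mod 925).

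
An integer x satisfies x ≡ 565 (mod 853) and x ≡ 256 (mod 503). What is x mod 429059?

187372

853⁻¹ mod 503: 853×263 ≡ 1 (mod 503), so 853⁻¹ ≡ 263.
x = 565 + 853×((256 − 565)×263 mod 503) = 565 + 853×219 = 187372.
Check: 187372 mod 853 = 565, 187372 mod 503 = 256. ✓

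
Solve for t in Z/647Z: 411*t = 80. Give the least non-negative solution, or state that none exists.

gcd(411, 647) = 1, so a unique solution mod 647 exists.
411⁻¹ ≡ 403 (mod 647).
t ≡ 403*80 ≡ 537 (mod 647).

537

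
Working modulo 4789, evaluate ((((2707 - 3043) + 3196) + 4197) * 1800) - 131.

2707 - 3043 = -336 ≡ 4453 (mod 4789)
4453 + 3196 = 7649 ≡ 2860 (mod 4789)
2860 + 4197 = 7057 ≡ 2268 (mod 4789)
2268 * 1800 = 4082400 ≡ 2172 (mod 4789)
2172 - 131 = 2041

2041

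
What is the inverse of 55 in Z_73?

4

73 = 1×55 + 18
55 = 3×18 + 1
18 = 18×1 + 0
gcd(55, 73) = 1, so the inverse exists.
Back-substitute for 1:
1 = 1×55 − 3×18
  = −3×73 + 4×55
So 55⁻¹ ≡ 4 (mod 73).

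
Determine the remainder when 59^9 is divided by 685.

534

Compute successive squares:
9 in binary is 1001, i.e. 9 = 8 + 1.
59^1 ≡ 59 (mod 685)
59^2 ≡ 59^2 = 3481 ≡ 56 (mod 685)
59^4 ≡ 56^2 = 3136 ≡ 396 (mod 685)
59^8 ≡ 396^2 = 156816 ≡ 636 (mod 685)
59^9 = 59^8 × 59^1 ≡ 636 × 59 (mod 685).
636 × 59 = 37524 ≡ 534 (mod 685).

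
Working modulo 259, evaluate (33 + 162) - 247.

33 + 162 = 195
195 - 247 = -52 ≡ 207 (mod 259)

207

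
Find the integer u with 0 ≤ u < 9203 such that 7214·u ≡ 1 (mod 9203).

5048

Apply the Euclidean algorithm and back-substitute:
9203 = 1×7214 + 1989
7214 = 3×1989 + 1247
1989 = 1×1247 + 742
1247 = 1×742 + 505
742 = 1×505 + 237
505 = 2×237 + 31
237 = 7×31 + 20
31 = 1×20 + 11
20 = 1×11 + 9
11 = 1×9 + 2
9 = 4×2 + 1
2 = 2×1 + 0
gcd(7214, 9203) = 1, so the inverse exists.
Back-substitute for 1:
1 = 1×9 − 4×2
  = −4×11 + 5×9
  = 5×20 − 9×11
  = −9×31 + 14×20
  = 14×237 − 107×31
  = −107×505 + 228×237
  = 228×742 − 335×505
  = −335×1247 + 563×742
  = 563×1989 − 898×1247
  = −898×7214 + 3257×1989
  = 3257×9203 − 4155×7214
So 7214⁻¹ ≡ −4155 ≡ 5048 (mod 9203).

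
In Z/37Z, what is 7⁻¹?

16

37 = 5×7 + 2
7 = 3×2 + 1
2 = 2×1 + 0
gcd(7, 37) = 1, so the inverse exists.
Back-substitute for 1:
1 = 1×7 − 3×2
  = −3×37 + 16×7
So 7⁻¹ ≡ 16 (mod 37).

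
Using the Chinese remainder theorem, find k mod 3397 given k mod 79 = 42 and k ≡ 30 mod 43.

79⁻¹ mod 43: 79*6 ≡ 1 (mod 43), so 79⁻¹ ≡ 6.
k = 42 + 79*((30 − 42)*6 mod 43) = 42 + 79*14 = 1148.

1148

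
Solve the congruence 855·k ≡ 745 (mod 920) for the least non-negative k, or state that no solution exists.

31

gcd(855, 920) = 5, and 5 | 745, so solutions exist.
Divide through by 5: 171·k ≡ 149 (mod 184).
171⁻¹ ≡ 99 (mod 184).
k ≡ 99·149 ≡ 31 (mod 184).
The smallest non-negative solution is k = 31.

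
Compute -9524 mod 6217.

2910

-9524 = -2·6217 + 2910, so -9524 ≡ 2910 (mod 6217).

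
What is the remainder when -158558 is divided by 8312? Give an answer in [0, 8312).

-158558 = -20×8312 + 7682, so -158558 ≡ 7682 (mod 8312).

7682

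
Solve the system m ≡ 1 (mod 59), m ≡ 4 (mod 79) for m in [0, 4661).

59⁻¹ mod 79: 59×75 ≡ 1 (mod 79), so 59⁻¹ ≡ 75.
m = 1 + 59×((4 − 1)×75 mod 79) = 1 + 59×67 = 3954.
Check: 3954 mod 59 = 1, 3954 mod 79 = 4. ✓

3954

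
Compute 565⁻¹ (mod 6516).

2641

Apply the Euclidean algorithm and back-substitute:
6516 = 11×565 + 301
565 = 1×301 + 264
301 = 1×264 + 37
264 = 7×37 + 5
37 = 7×5 + 2
5 = 2×2 + 1
2 = 2×1 + 0
gcd(565, 6516) = 1, so the inverse exists.
Bézout: 1 = −229×6516 + 2641×565.
So 565⁻¹ ≡ 2641 (mod 6516).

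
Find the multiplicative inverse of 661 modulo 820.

By the extended Euclidean algorithm:
820 = 1*661 + 159
661 = 4*159 + 25
159 = 6*25 + 9
25 = 2*9 + 7
9 = 1*7 + 2
7 = 3*2 + 1
2 = 2*1 + 0
gcd(661, 820) = 1, so the inverse exists.
Back-substitute for 1:
1 = 1*7 − 3*2
  = −3*9 + 4*7
  = 4*25 − 11*9
  = −11*159 + 70*25
  = 70*661 − 291*159
  = −291*820 + 361*661
So 661⁻¹ ≡ 361 (mod 820).

361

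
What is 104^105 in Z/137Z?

84

By square-and-multiply:
105 in binary is 1101001, i.e. 105 = 64 + 32 + 8 + 1.
104^1 ≡ 104 (mod 137)
104^2 ≡ 104^2 = 10816 ≡ 130 (mod 137)
104^4 ≡ 130^2 = 16900 ≡ 49 (mod 137)
104^8 ≡ 49^2 = 2401 ≡ 72 (mod 137)
104^16 ≡ 72^2 = 5184 ≡ 115 (mod 137)
104^32 ≡ 115^2 = 13225 ≡ 73 (mod 137)
104^64 ≡ 73^2 = 5329 ≡ 123 (mod 137)
104^105 = 104^64 * 104^32 * 104^8 * 104^1 ≡ 123 * 73 * 72 * 104 (mod 137).
Accumulate the product:
123 * 73 = 8979 ≡ 74
74 * 72 = 5328 ≡ 122
122 * 104 = 12688 ≡ 84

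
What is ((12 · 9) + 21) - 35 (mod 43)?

8

12 · 9 = 108 ≡ 22 (mod 43)
22 + 21 = 43 ≡ 0 (mod 43)
0 - 35 = -35 ≡ 8 (mod 43)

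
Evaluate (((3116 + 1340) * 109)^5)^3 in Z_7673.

3116 + 1340 = 4456
4456 * 109 = 485704 ≡ 2305 (mod 7673)
(2305)^5 ≡ 341 (mod 7673)
(341)^3 ≡ 5430 (mod 7673)

5430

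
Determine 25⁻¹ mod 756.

756 = 30*25 + 6
25 = 4*6 + 1
6 = 6*1 + 0
gcd(25, 756) = 1, so the inverse exists.
Bézout: 1 = −4*756 + 121*25.
So 25⁻¹ ≡ 121 (mod 756).

121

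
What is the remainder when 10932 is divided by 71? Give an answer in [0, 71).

69

10932 = 153*71 + 69, so 10932 ≡ 69 (mod 71).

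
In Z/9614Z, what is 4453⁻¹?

9614 = 2×4453 + 708
4453 = 6×708 + 205
708 = 3×205 + 93
205 = 2×93 + 19
93 = 4×19 + 17
19 = 1×17 + 2
17 = 8×2 + 1
2 = 2×1 + 0
gcd(4453, 9614) = 1, so the inverse exists.
Back-substitute for 1:
1 = 1×17 − 8×2
  = −8×19 + 9×17
  = 9×93 − 44×19
  = −44×205 + 97×93
  = 97×708 − 335×205
  = −335×4453 + 2107×708
  = 2107×9614 − 4549×4453
So 4453⁻¹ ≡ −4549 ≡ 5065 (mod 9614).

5065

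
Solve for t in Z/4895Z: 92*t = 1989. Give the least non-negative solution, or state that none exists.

gcd(92, 4895) = 1, so a unique solution mod 4895 exists.
92⁻¹ ≡ 1543 (mod 4895).
t ≡ 1543*1989 ≡ 4757 (mod 4895).

4757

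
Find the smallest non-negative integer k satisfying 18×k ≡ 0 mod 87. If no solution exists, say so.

0

gcd(18, 87) = 3, and 3 | 0, so solutions exist.
Divide through by 3: 6×k mod 29 = 0.
6⁻¹ ≡ 5 (mod 29).
k ≡ 5×0 ≡ 0 (mod 29).
The smallest non-negative solution is k = 0.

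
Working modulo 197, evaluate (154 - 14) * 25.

154 - 14 = 140
140 * 25 = 3500 ≡ 151 (mod 197)

151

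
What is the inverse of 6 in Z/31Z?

26

31 = 5×6 + 1
6 = 6×1 + 0
gcd(6, 31) = 1, so the inverse exists.
Back-substitute for 1:
1 = 1×31 − 5×6
So 6⁻¹ ≡ −5 ≡ 26 (mod 31).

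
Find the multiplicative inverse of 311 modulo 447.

23

447 = 1*311 + 136
311 = 2*136 + 39
136 = 3*39 + 19
39 = 2*19 + 1
19 = 19*1 + 0
gcd(311, 447) = 1, so the inverse exists.
Back-substitute for 1:
1 = 1*39 − 2*19
  = −2*136 + 7*39
  = 7*311 − 16*136
  = −16*447 + 23*311
So 311⁻¹ ≡ 23 (mod 447).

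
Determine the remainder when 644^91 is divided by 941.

38

By square-and-multiply:
91 in binary is 1011011, i.e. 91 = 64 + 16 + 8 + 2 + 1.
644^1 ≡ 644 (mod 941)
644^2 ≡ 644^2 = 414736 ≡ 696 (mod 941)
644^4 ≡ 696^2 = 484416 ≡ 742 (mod 941)
644^8 ≡ 742^2 = 550564 ≡ 79 (mod 941)
644^16 ≡ 79^2 = 6241 ≡ 595 (mod 941)
644^32 ≡ 595^2 = 354025 ≡ 209 (mod 941)
644^64 ≡ 209^2 = 43681 ≡ 395 (mod 941)
644^91 = 644^64 · 644^16 · 644^8 · 644^2 · 644^1 ≡ 395 · 595 · 79 · 696 · 644 (mod 941).
Accumulate the product:
395 · 595 = 235025 ≡ 716
716 · 79 = 56564 ≡ 104
104 · 696 = 72384 ≡ 868
868 · 644 = 558992 ≡ 38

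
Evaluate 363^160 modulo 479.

27

160 in binary is 10100000, i.e. 160 = 128 + 32.
363^1 ≡ 363 (mod 479)
363^2 ≡ 363^2 = 131769 ≡ 44 (mod 479)
363^4 ≡ 44^2 = 1936 ≡ 20 (mod 479)
363^8 ≡ 20^2 = 400 (mod 479)
363^16 ≡ 400^2 = 160000 ≡ 14 (mod 479)
363^32 ≡ 14^2 = 196 (mod 479)
363^64 ≡ 196^2 = 38416 ≡ 96 (mod 479)
363^128 ≡ 96^2 = 9216 ≡ 115 (mod 479)
363^160 = 363^128 · 363^32 ≡ 115 · 196 (mod 479).
115 · 196 = 22540 ≡ 27 (mod 479).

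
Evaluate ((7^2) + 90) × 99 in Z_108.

45

(7)^2 ≡ 49 (mod 108)
49 + 90 = 139 ≡ 31 (mod 108)
31 × 99 = 3069 ≡ 45 (mod 108)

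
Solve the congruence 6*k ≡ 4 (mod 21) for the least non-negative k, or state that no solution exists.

gcd(6, 21) = 3, and 3 does not divide 4.
So the congruence has no solution.

no solution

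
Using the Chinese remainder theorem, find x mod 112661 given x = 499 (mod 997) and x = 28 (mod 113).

997⁻¹ mod 113: 997·96 ≡ 1 (mod 113), so 997⁻¹ ≡ 96.
x = 499 + 997·((28 − 499)·96 mod 113) = 499 + 997·97 = 97208.
Check: 97208 mod 997 = 499, 97208 mod 113 = 28. ✓

97208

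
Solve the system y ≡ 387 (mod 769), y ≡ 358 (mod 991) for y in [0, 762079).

769⁻¹ mod 991: 769*433 ≡ 1 (mod 991), so 769⁻¹ ≡ 433.
y = 387 + 769*((358 − 387)*433 mod 991) = 387 + 769*326 = 251081.

251081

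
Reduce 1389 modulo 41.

36

1389 = 33*41 + 36, so 1389 ≡ 36 (mod 41).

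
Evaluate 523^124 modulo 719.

523^1 ≡ 523 (mod 719)
523^2 ≡ 523^2 = 273529 ≡ 309 (mod 719)
523^4 ≡ 309^2 = 95481 ≡ 573 (mod 719)
523^8 ≡ 573^2 = 328329 ≡ 465 (mod 719)
523^16 ≡ 465^2 = 216225 ≡ 525 (mod 719)
523^32 ≡ 525^2 = 275625 ≡ 248 (mod 719)
523^64 ≡ 248^2 = 61504 ≡ 389 (mod 719)
523^124 = 523^64 * 523^32 * 523^16 * 523^8 * 523^4 ≡ 389 * 248 * 525 * 465 * 573 (mod 719).
Accumulate the product:
389 * 248 = 96472 ≡ 126
126 * 525 = 66150 ≡ 2
2 * 465 = 930 ≡ 211
211 * 573 = 120903 ≡ 111

111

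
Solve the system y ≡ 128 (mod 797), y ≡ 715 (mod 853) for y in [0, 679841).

173874

797⁻¹ mod 853: 797×198 ≡ 1 (mod 853), so 797⁻¹ ≡ 198.
y = 128 + 797×((715 − 128)×198 mod 853) = 128 + 797×218 = 173874.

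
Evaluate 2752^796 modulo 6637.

2672

Compute successive squares:
796 in binary is 1100011100, i.e. 796 = 512 + 256 + 16 + 8 + 4.
2752^1 ≡ 2752 (mod 6637)
2752^2 ≡ 2752^2 = 7573504 ≡ 687 (mod 6637)
2752^4 ≡ 687^2 = 471969 ≡ 742 (mod 6637)
2752^8 ≡ 742^2 = 550564 ≡ 6330 (mod 6637)
2752^16 ≡ 6330^2 = 40068900 ≡ 1331 (mod 6637)
2752^32 ≡ 1331^2 = 1771561 ≡ 6119 (mod 6637)
2752^64 ≡ 6119^2 = 37442161 ≡ 2844 (mod 6637)
2752^128 ≡ 2844^2 = 8088336 ≡ 4470 (mod 6637)
2752^256 ≡ 4470^2 = 19980900 ≡ 3530 (mod 6637)
2752^512 ≡ 3530^2 = 12460900 ≡ 3251 (mod 6637)
2752^796 = 2752^512 × 2752^256 × 2752^16 × 2752^8 × 2752^4 ≡ 3251 × 3530 × 1331 × 6330 × 742 (mod 6637).
Accumulate the product:
3251 × 3530 = 11476030 ≡ 657
657 × 1331 = 874467 ≡ 5020
5020 × 6330 = 31776600 ≡ 5281
5281 × 742 = 3918502 ≡ 2672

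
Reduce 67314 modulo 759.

522

67314 = 88·759 + 522, so 67314 ≡ 522 (mod 759).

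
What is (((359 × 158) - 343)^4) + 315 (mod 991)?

359 × 158 = 56722 ≡ 235 (mod 991)
235 - 343 = -108 ≡ 883 (mod 991)
(883)^4 ≡ 452 (mod 991)
452 + 315 = 767

767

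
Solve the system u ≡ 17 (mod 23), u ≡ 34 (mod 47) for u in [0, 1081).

316

23⁻¹ mod 47: 23×45 ≡ 1 (mod 47), so 23⁻¹ ≡ 45.
u = 17 + 23×((34 − 17)×45 mod 47) = 17 + 23×13 = 316.
Check: 316 mod 23 = 17, 316 mod 47 = 34. ✓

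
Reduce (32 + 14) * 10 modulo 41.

9

32 + 14 = 46 ≡ 5 (mod 41)
5 * 10 = 50 ≡ 9 (mod 41)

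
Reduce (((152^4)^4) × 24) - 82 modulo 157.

(152)^4 ≡ 154 (mod 157)
(154)^4 ≡ 81 (mod 157)
81 × 24 = 1944 ≡ 60 (mod 157)
60 - 82 = -22 ≡ 135 (mod 157)

135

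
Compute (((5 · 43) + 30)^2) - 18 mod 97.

61

5 · 43 = 215 ≡ 21 (mod 97)
21 + 30 = 51
(51)^2 ≡ 79 (mod 97)
79 - 18 = 61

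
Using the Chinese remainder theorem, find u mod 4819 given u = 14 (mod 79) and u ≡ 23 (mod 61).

79⁻¹ mod 61: 79*17 ≡ 1 (mod 61), so 79⁻¹ ≡ 17.
u = 14 + 79*((23 − 14)*17 mod 61) = 14 + 79*31 = 2463.

2463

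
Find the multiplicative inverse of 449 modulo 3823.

1175

Run the extended Euclidean algorithm:
3823 = 8·449 + 231
449 = 1·231 + 218
231 = 1·218 + 13
218 = 16·13 + 10
13 = 1·10 + 3
10 = 3·3 + 1
3 = 3·1 + 0
gcd(449, 3823) = 1, so the inverse exists.
Back-substitute for 1:
1 = 1·10 − 3·3
  = −3·13 + 4·10
  = 4·218 − 67·13
  = −67·231 + 71·218
  = 71·449 − 138·231
  = −138·3823 + 1175·449
So 449⁻¹ ≡ 1175 (mod 3823).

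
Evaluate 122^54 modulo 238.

Compute successive squares:
122^1 ≡ 122 (mod 238)
122^2 ≡ 122^2 = 14884 ≡ 128 (mod 238)
122^4 ≡ 128^2 = 16384 ≡ 200 (mod 238)
122^8 ≡ 200^2 = 40000 ≡ 16 (mod 238)
122^16 ≡ 16^2 = 256 ≡ 18 (mod 238)
122^32 ≡ 18^2 = 324 ≡ 86 (mod 238)
122^54 = 122^32 * 122^16 * 122^4 * 122^2 ≡ 86 * 18 * 200 * 128 (mod 238).
Accumulate the product:
86 * 18 = 1548 ≡ 120
120 * 200 = 24000 ≡ 200
200 * 128 = 25600 ≡ 134

134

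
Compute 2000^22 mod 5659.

22 in binary is 10110, i.e. 22 = 16 + 4 + 2.
2000^1 ≡ 2000 (mod 5659)
2000^2 ≡ 2000^2 = 4000000 ≡ 4746 (mod 5659)
2000^4 ≡ 4746^2 = 22524516 ≡ 1696 (mod 5659)
2000^8 ≡ 1696^2 = 2876416 ≡ 1644 (mod 5659)
2000^16 ≡ 1644^2 = 2702736 ≡ 3393 (mod 5659)
2000^22 = 2000^16 · 2000^4 · 2000^2 ≡ 3393 · 1696 · 4746 (mod 5659).
Accumulate the product:
3393 · 1696 = 5754528 ≡ 4984
4984 · 4746 = 23654064 ≡ 5103

5103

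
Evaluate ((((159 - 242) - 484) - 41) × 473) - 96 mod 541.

132

159 - 242 = -83 ≡ 458 (mod 541)
458 - 484 = -26 ≡ 515 (mod 541)
515 - 41 = 474
474 × 473 = 224202 ≡ 228 (mod 541)
228 - 96 = 132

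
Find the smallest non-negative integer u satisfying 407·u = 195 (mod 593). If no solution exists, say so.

525

gcd(407, 593) = 1, so a unique solution mod 593 exists.
407⁻¹ ≡ 322 (mod 593).
u ≡ 322·195 ≡ 525 (mod 593).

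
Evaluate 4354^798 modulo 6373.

By square-and-multiply:
798 in binary is 1100011110, i.e. 798 = 512 + 256 + 16 + 8 + 4 + 2.
4354^1 ≡ 4354 (mod 6373)
4354^2 ≡ 4354^2 = 18957316 ≡ 4014 (mod 6373)
4354^4 ≡ 4014^2 = 16112196 ≡ 1252 (mod 6373)
4354^8 ≡ 1252^2 = 1567504 ≡ 6119 (mod 6373)
4354^16 ≡ 6119^2 = 37442161 ≡ 786 (mod 6373)
4354^32 ≡ 786^2 = 617796 ≡ 5988 (mod 6373)
4354^64 ≡ 5988^2 = 35856144 ≡ 1646 (mod 6373)
4354^128 ≡ 1646^2 = 2709316 ≡ 791 (mod 6373)
4354^256 ≡ 791^2 = 625681 ≡ 1127 (mod 6373)
4354^512 ≡ 1127^2 = 1270129 ≡ 1902 (mod 6373)
4354^798 = 4354^512 × 4354^256 × 4354^16 × 4354^8 × 4354^4 × 4354^2 ≡ 1902 × 1127 × 786 × 6119 × 1252 × 4014 (mod 6373).
Accumulate the product:
1902 × 1127 = 2143554 ≡ 2226
2226 × 786 = 1749636 ≡ 3434
3434 × 6119 = 21012646 ≡ 865
865 × 1252 = 1082980 ≡ 5943
5943 × 4014 = 23855202 ≡ 1063

1063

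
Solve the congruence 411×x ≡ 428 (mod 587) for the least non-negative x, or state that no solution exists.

171

gcd(411, 587) = 1, so a unique solution mod 587 exists.
411⁻¹ ≡ 10 (mod 587).
x ≡ 10×428 ≡ 171 (mod 587).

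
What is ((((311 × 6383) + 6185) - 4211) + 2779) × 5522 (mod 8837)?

8208

311 × 6383 = 1985113 ≡ 5625 (mod 8837)
5625 + 6185 = 11810 ≡ 2973 (mod 8837)
2973 - 4211 = -1238 ≡ 7599 (mod 8837)
7599 + 2779 = 10378 ≡ 1541 (mod 8837)
1541 × 5522 = 8509402 ≡ 8208 (mod 8837)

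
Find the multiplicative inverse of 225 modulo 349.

Run the extended Euclidean algorithm:
349 = 1×225 + 124
225 = 1×124 + 101
124 = 1×101 + 23
101 = 4×23 + 9
23 = 2×9 + 5
9 = 1×5 + 4
5 = 1×4 + 1
4 = 4×1 + 0
gcd(225, 349) = 1, so the inverse exists.
Bézout: 1 = 49×349 − 76×225.
So 225⁻¹ ≡ −76 ≡ 273 (mod 349).

273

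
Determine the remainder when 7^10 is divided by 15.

4

Compute successive squares:
7^1 ≡ 7 (mod 15)
7^2 ≡ 7^2 = 49 ≡ 4 (mod 15)
7^4 ≡ 4^2 = 16 ≡ 1 (mod 15)
7^8 ≡ 1^2 = 1 (mod 15)
7^10 = 7^8 × 7^2 ≡ 1 × 4 (mod 15).
1 × 4 = 4 ≡ 4 (mod 15).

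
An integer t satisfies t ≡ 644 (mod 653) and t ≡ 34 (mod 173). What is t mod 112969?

39824

653⁻¹ mod 173: 653*102 ≡ 1 (mod 173), so 653⁻¹ ≡ 102.
t = 644 + 653*((34 − 644)*102 mod 173) = 644 + 653*60 = 39824.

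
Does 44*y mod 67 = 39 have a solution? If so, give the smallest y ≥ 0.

gcd(44, 67) = 1, so a unique solution mod 67 exists.
44⁻¹ ≡ 32 (mod 67).
y ≡ 32*39 ≡ 42 (mod 67).

42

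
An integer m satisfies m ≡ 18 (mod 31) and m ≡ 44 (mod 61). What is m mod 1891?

1630

31⁻¹ mod 61: 31·2 ≡ 1 (mod 61), so 31⁻¹ ≡ 2.
m = 18 + 31·((44 − 18)·2 mod 61) = 18 + 31·52 = 1630.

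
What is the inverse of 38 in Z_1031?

Apply the Euclidean algorithm and back-substitute:
1031 = 27*38 + 5
38 = 7*5 + 3
5 = 1*3 + 2
3 = 1*2 + 1
2 = 2*1 + 0
gcd(38, 1031) = 1, so the inverse exists.
Bézout: 1 = −15*1031 + 407*38.
So 38⁻¹ ≡ 407 (mod 1031).

407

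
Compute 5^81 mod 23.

19

5^1 ≡ 5 (mod 23)
5^2 ≡ 5^2 = 25 ≡ 2 (mod 23)
5^4 ≡ 2^2 = 4 (mod 23)
5^8 ≡ 4^2 = 16 (mod 23)
5^16 ≡ 16^2 = 256 ≡ 3 (mod 23)
5^32 ≡ 3^2 = 9 (mod 23)
5^64 ≡ 9^2 = 81 ≡ 12 (mod 23)
5^81 = 5^64 · 5^16 · 5^1 ≡ 12 · 3 · 5 (mod 23).
Accumulate the product:
12 · 3 = 36 ≡ 13
13 · 5 = 65 ≡ 19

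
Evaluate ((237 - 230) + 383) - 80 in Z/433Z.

310

237 - 230 = 7
7 + 383 = 390
390 - 80 = 310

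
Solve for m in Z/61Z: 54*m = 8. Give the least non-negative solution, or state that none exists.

gcd(54, 61) = 1, so a unique solution mod 61 exists.
54⁻¹ ≡ 26 (mod 61).
m ≡ 26*8 ≡ 25 (mod 61).

25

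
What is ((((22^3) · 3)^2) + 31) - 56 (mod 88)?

63

(22)^3 ≡ 0 (mod 88)
0 · 3 = 0
(0)^2 ≡ 0 (mod 88)
0 + 31 = 31
31 - 56 = -25 ≡ 63 (mod 88)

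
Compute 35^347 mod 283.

17

Compute successive squares:
347 in binary is 101011011, i.e. 347 = 256 + 64 + 16 + 8 + 2 + 1.
35^1 ≡ 35 (mod 283)
35^2 ≡ 35^2 = 1225 ≡ 93 (mod 283)
35^4 ≡ 93^2 = 8649 ≡ 159 (mod 283)
35^8 ≡ 159^2 = 25281 ≡ 94 (mod 283)
35^16 ≡ 94^2 = 8836 ≡ 63 (mod 283)
35^32 ≡ 63^2 = 3969 ≡ 7 (mod 283)
35^64 ≡ 7^2 = 49 (mod 283)
35^128 ≡ 49^2 = 2401 ≡ 137 (mod 283)
35^256 ≡ 137^2 = 18769 ≡ 91 (mod 283)
35^347 = 35^256 * 35^64 * 35^16 * 35^8 * 35^2 * 35^1 ≡ 91 * 49 * 63 * 94 * 93 * 35 (mod 283).
Accumulate the product:
91 * 49 = 4459 ≡ 214
214 * 63 = 13482 ≡ 181
181 * 94 = 17014 ≡ 34
34 * 93 = 3162 ≡ 49
49 * 35 = 1715 ≡ 17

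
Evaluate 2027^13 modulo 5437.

2397

2027^1 ≡ 2027 (mod 5437)
2027^2 ≡ 2027^2 = 4108729 ≡ 3794 (mod 5437)
2027^4 ≡ 3794^2 = 14394436 ≡ 2697 (mod 5437)
2027^8 ≡ 2697^2 = 7273809 ≡ 4540 (mod 5437)
2027^13 = 2027^8 * 2027^4 * 2027^1 ≡ 4540 * 2697 * 2027 (mod 5437).
Accumulate the product:
4540 * 2697 = 12244380 ≡ 256
256 * 2027 = 518912 ≡ 2397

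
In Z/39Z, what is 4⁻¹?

10

By the extended Euclidean algorithm:
39 = 9×4 + 3
4 = 1×3 + 1
3 = 3×1 + 0
gcd(4, 39) = 1, so the inverse exists.
Back-substitute for 1:
1 = 1×4 − 1×3
  = −1×39 + 10×4
So 4⁻¹ ≡ 10 (mod 39).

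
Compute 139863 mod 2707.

139863 = 51·2707 + 1806, so 139863 ≡ 1806 (mod 2707).

1806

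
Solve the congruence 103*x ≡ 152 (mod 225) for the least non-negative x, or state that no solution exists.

209

gcd(103, 225) = 1, so a unique solution mod 225 exists.
103⁻¹ ≡ 142 (mod 225).
x ≡ 142*152 ≡ 209 (mod 225).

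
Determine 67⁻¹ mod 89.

By the extended Euclidean algorithm:
89 = 1×67 + 22
67 = 3×22 + 1
22 = 22×1 + 0
gcd(67, 89) = 1, so the inverse exists.
Back-substitute for 1:
1 = 1×67 − 3×22
  = −3×89 + 4×67
So 67⁻¹ ≡ 4 (mod 89).

4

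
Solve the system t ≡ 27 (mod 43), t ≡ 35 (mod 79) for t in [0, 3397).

43⁻¹ mod 79: 43·68 ≡ 1 (mod 79), so 43⁻¹ ≡ 68.
t = 27 + 43·((35 − 27)·68 mod 79) = 27 + 43·70 = 3037.

3037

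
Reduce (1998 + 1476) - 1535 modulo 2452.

1998 + 1476 = 3474 ≡ 1022 (mod 2452)
1022 - 1535 = -513 ≡ 1939 (mod 2452)

1939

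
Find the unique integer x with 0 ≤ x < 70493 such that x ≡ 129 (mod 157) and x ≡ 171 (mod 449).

26662

157⁻¹ mod 449: 157*143 ≡ 1 (mod 449), so 157⁻¹ ≡ 143.
x = 129 + 157*((171 − 129)*143 mod 449) = 129 + 157*169 = 26662.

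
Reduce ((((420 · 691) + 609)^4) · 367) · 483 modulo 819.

420 · 691 = 290220 ≡ 294 (mod 819)
294 + 609 = 903 ≡ 84 (mod 819)
(84)^4 ≡ 126 (mod 819)
126 · 367 = 46242 ≡ 378 (mod 819)
378 · 483 = 182574 ≡ 756 (mod 819)

756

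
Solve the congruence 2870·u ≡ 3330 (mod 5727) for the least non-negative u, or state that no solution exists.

2715

gcd(2870, 5727) = 1, so a unique solution mod 5727 exists.
2870⁻¹ ≡ 3965 (mod 5727).
u ≡ 3965·3330 ≡ 2715 (mod 5727).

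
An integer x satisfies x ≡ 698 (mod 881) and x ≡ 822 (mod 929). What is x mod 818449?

748667

881⁻¹ mod 929: 881*329 ≡ 1 (mod 929), so 881⁻¹ ≡ 329.
x = 698 + 881*((822 − 698)*329 mod 929) = 698 + 881*849 = 748667.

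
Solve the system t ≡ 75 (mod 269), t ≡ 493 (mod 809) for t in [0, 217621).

49033

269⁻¹ mod 809: 269×403 ≡ 1 (mod 809), so 269⁻¹ ≡ 403.
t = 75 + 269×((493 − 75)×403 mod 809) = 75 + 269×182 = 49033.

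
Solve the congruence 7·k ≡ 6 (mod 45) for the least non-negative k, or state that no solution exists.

33

gcd(7, 45) = 1, so a unique solution mod 45 exists.
7⁻¹ ≡ 13 (mod 45).
k ≡ 13·6 ≡ 33 (mod 45).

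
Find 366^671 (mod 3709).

By square-and-multiply:
671 in binary is 1010011111, i.e. 671 = 512 + 128 + 16 + 8 + 4 + 2 + 1.
366^1 ≡ 366 (mod 3709)
366^2 ≡ 366^2 = 133956 ≡ 432 (mod 3709)
366^4 ≡ 432^2 = 186624 ≡ 1174 (mod 3709)
366^8 ≡ 1174^2 = 1378276 ≡ 2237 (mod 3709)
366^16 ≡ 2237^2 = 5004169 ≡ 728 (mod 3709)
366^32 ≡ 728^2 = 529984 ≡ 3306 (mod 3709)
366^64 ≡ 3306^2 = 10929636 ≡ 2922 (mod 3709)
366^128 ≡ 2922^2 = 8538084 ≡ 3675 (mod 3709)
366^256 ≡ 3675^2 = 13505625 ≡ 1156 (mod 3709)
366^512 ≡ 1156^2 = 1336336 ≡ 1096 (mod 3709)
366^671 = 366^512 × 366^128 × 366^16 × 366^8 × 366^4 × 366^2 × 366^1 ≡ 1096 × 3675 × 728 × 2237 × 1174 × 432 × 366 (mod 3709).
Accumulate the product:
1096 × 3675 = 4027800 ≡ 3535
3535 × 728 = 2573480 ≡ 3143
3143 × 2237 = 7030891 ≡ 2336
2336 × 1174 = 2742464 ≡ 1513
1513 × 432 = 653616 ≡ 832
832 × 366 = 304512 ≡ 374

374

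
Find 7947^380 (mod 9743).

8483

380 in binary is 101111100, i.e. 380 = 256 + 64 + 32 + 16 + 8 + 4.
7947^1 ≡ 7947 (mod 9743)
7947^2 ≡ 7947^2 = 63154809 ≡ 683 (mod 9743)
7947^4 ≡ 683^2 = 466489 ≡ 8568 (mod 9743)
7947^8 ≡ 8568^2 = 73410624 ≡ 6862 (mod 9743)
7947^16 ≡ 6862^2 = 47087044 ≡ 8868 (mod 9743)
7947^32 ≡ 8868^2 = 78641424 ≡ 5671 (mod 9743)
7947^64 ≡ 5671^2 = 32160241 ≡ 8341 (mod 9743)
7947^128 ≡ 8341^2 = 69572281 ≡ 7261 (mod 9743)
7947^256 ≡ 7261^2 = 52722121 ≡ 2748 (mod 9743)
7947^380 = 7947^256 × 7947^64 × 7947^32 × 7947^16 × 7947^8 × 7947^4 ≡ 2748 × 8341 × 5671 × 8868 × 6862 × 8568 (mod 9743).
Accumulate the product:
2748 × 8341 = 22921068 ≡ 5532
5532 × 5671 = 31371972 ≡ 9255
9255 × 8868 = 82073340 ≡ 8051
8051 × 6862 = 55245962 ≡ 3152
3152 × 8568 = 27006336 ≡ 8483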